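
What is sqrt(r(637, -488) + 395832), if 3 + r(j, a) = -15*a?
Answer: sqrt(403149) ≈ 634.94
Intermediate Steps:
r(j, a) = -3 - 15*a
sqrt(r(637, -488) + 395832) = sqrt((-3 - 15*(-488)) + 395832) = sqrt((-3 + 7320) + 395832) = sqrt(7317 + 395832) = sqrt(403149)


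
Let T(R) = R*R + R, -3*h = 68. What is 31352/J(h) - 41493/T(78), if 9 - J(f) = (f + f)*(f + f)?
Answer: -834270937/37824410 ≈ -22.056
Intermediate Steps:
h = -68/3 (h = -⅓*68 = -68/3 ≈ -22.667)
T(R) = R + R² (T(R) = R² + R = R + R²)
J(f) = 9 - 4*f² (J(f) = 9 - (f + f)*(f + f) = 9 - 2*f*2*f = 9 - 4*f²)
31352/J(h) - 41493/T(78) = 31352/(9 - 4*(-68/3)²) - 41493*1/(78*(1 + 78)) = 31352/(9 - 4*4624/9) - 41493/(78*79) = 31352/(9 - 18496/9) - 41493/6162 = 31352/(-18415/9) - 41493*1/6162 = 31352*(-9/18415) - 13831/2054 = -282168/18415 - 13831/2054 = -834270937/37824410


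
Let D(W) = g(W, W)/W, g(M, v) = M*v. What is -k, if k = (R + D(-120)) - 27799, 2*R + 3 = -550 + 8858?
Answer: 47533/2 ≈ 23767.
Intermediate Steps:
R = 8305/2 (R = -3/2 + (-550 + 8858)/2 = -3/2 + (½)*8308 = -3/2 + 4154 = 8305/2 ≈ 4152.5)
D(W) = W (D(W) = (W*W)/W = W²/W = W)
k = -47533/2 (k = (8305/2 - 120) - 27799 = 8065/2 - 27799 = -47533/2 ≈ -23767.)
-k = -1*(-47533/2) = 47533/2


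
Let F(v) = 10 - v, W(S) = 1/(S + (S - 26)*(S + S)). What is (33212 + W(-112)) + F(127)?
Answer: 1019326001/30800 ≈ 33095.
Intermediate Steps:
W(S) = 1/(S + 2*S*(-26 + S)) (W(S) = 1/(S + (-26 + S)*(2*S)) = 1/(S + 2*S*(-26 + S)))
(33212 + W(-112)) + F(127) = (33212 + 1/((-112)*(-51 + 2*(-112)))) + (10 - 1*127) = (33212 - 1/(112*(-51 - 224))) + (10 - 127) = (33212 - 1/112/(-275)) - 117 = (33212 - 1/112*(-1/275)) - 117 = (33212 + 1/30800) - 117 = 1022929601/30800 - 117 = 1019326001/30800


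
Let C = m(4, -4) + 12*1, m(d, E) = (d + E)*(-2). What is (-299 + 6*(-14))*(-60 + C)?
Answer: 18384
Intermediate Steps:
m(d, E) = -2*E - 2*d (m(d, E) = (E + d)*(-2) = -2*E - 2*d)
C = 12 (C = (-2*(-4) - 2*4) + 12*1 = (8 - 8) + 12 = 0 + 12 = 12)
(-299 + 6*(-14))*(-60 + C) = (-299 + 6*(-14))*(-60 + 12) = (-299 - 84)*(-48) = -383*(-48) = 18384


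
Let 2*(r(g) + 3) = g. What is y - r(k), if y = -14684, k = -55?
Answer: -29307/2 ≈ -14654.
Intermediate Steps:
r(g) = -3 + g/2
y - r(k) = -14684 - (-3 + (½)*(-55)) = -14684 - (-3 - 55/2) = -14684 - 1*(-61/2) = -14684 + 61/2 = -29307/2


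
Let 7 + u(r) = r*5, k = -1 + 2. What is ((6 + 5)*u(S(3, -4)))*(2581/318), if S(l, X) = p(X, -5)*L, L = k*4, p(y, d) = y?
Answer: -823339/106 ≈ -7767.4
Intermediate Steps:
k = 1
L = 4 (L = 1*4 = 4)
S(l, X) = 4*X (S(l, X) = X*4 = 4*X)
u(r) = -7 + 5*r (u(r) = -7 + r*5 = -7 + 5*r)
((6 + 5)*u(S(3, -4)))*(2581/318) = ((6 + 5)*(-7 + 5*(4*(-4))))*(2581/318) = (11*(-7 + 5*(-16)))*(2581*(1/318)) = (11*(-7 - 80))*(2581/318) = (11*(-87))*(2581/318) = -957*2581/318 = -823339/106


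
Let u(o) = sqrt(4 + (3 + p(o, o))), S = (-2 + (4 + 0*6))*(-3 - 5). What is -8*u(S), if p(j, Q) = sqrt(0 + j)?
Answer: -8*sqrt(7 + 4*I) ≈ -21.954 - 5.8303*I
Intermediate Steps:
p(j, Q) = sqrt(j)
S = -16 (S = (-2 + (4 + 0))*(-8) = (-2 + 4)*(-8) = 2*(-8) = -16)
u(o) = sqrt(7 + sqrt(o)) (u(o) = sqrt(4 + (3 + sqrt(o))) = sqrt(7 + sqrt(o)))
-8*u(S) = -8*sqrt(7 + sqrt(-16)) = -8*sqrt(7 + 4*I)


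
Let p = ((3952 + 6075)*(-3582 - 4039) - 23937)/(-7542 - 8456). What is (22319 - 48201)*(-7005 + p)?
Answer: 461039767126/7999 ≈ 5.7637e+7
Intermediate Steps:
p = 38219852/7999 (p = (10027*(-7621) - 23937)/(-15998) = (-76415767 - 23937)*(-1/15998) = -76439704*(-1/15998) = 38219852/7999 ≈ 4778.1)
(22319 - 48201)*(-7005 + p) = (22319 - 48201)*(-7005 + 38219852/7999) = -25882*(-17813143/7999) = 461039767126/7999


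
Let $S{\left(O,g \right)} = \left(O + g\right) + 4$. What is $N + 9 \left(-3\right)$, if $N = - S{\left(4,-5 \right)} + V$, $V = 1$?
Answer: $-29$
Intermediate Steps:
$S{\left(O,g \right)} = 4 + O + g$
$N = -2$ ($N = - (4 + 4 - 5) + 1 = \left(-1\right) 3 + 1 = -3 + 1 = -2$)
$N + 9 \left(-3\right) = -2 + 9 \left(-3\right) = -2 - 27 = -29$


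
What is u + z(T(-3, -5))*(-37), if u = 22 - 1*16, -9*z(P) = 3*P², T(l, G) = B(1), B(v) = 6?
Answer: 450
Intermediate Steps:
T(l, G) = 6
z(P) = -P²/3
u = 6 (u = 22 - 16 = 6)
u + z(T(-3, -5))*(-37) = 6 - ⅓*6²*(-37) = 6 - ⅓*36*(-37) = 6 - 12*(-37) = 6 + 444 = 450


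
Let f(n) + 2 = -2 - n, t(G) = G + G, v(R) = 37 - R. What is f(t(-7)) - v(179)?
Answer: 152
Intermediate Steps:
t(G) = 2*G
f(n) = -4 - n (f(n) = -2 + (-2 - n) = -4 - n)
f(t(-7)) - v(179) = (-4 - 2*(-7)) - (37 - 1*179) = (-4 - 1*(-14)) - (37 - 179) = (-4 + 14) - 1*(-142) = 10 + 142 = 152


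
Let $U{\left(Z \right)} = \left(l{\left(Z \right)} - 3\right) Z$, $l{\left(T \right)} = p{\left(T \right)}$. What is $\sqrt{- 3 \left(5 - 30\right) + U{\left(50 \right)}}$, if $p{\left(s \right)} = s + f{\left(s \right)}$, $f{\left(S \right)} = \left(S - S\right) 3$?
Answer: $5 \sqrt{97} \approx 49.244$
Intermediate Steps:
$f{\left(S \right)} = 0$ ($f{\left(S \right)} = 0 \cdot 3 = 0$)
$p{\left(s \right)} = s$ ($p{\left(s \right)} = s + 0 = s$)
$l{\left(T \right)} = T$
$U{\left(Z \right)} = Z \left(-3 + Z\right)$ ($U{\left(Z \right)} = \left(Z - 3\right) Z = \left(-3 + Z\right) Z = Z \left(-3 + Z\right)$)
$\sqrt{- 3 \left(5 - 30\right) + U{\left(50 \right)}} = \sqrt{- 3 \left(5 - 30\right) + 50 \left(-3 + 50\right)} = \sqrt{\left(-3\right) \left(-25\right) + 50 \cdot 47} = \sqrt{75 + 2350} = \sqrt{2425} = 5 \sqrt{97}$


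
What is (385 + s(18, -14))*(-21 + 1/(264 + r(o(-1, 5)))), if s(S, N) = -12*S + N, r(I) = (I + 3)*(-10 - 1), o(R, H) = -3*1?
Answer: -859165/264 ≈ -3254.4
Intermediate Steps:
o(R, H) = -3
r(I) = -33 - 11*I (r(I) = (3 + I)*(-11) = -33 - 11*I)
s(S, N) = N - 12*S
(385 + s(18, -14))*(-21 + 1/(264 + r(o(-1, 5)))) = (385 + (-14 - 12*18))*(-21 + 1/(264 + (-33 - 11*(-3)))) = (385 + (-14 - 216))*(-21 + 1/(264 + (-33 + 33))) = (385 - 230)*(-21 + 1/(264 + 0)) = 155*(-21 + 1/264) = 155*(-5543/264) = -859165/264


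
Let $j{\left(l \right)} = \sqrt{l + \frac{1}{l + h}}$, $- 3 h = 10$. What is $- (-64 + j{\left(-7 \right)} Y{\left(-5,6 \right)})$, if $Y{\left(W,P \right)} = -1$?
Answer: $64 + \frac{2 i \sqrt{1705}}{31} \approx 64.0 + 2.664 i$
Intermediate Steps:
$h = - \frac{10}{3}$ ($h = \left(- \frac{1}{3}\right) 10 = - \frac{10}{3} \approx -3.3333$)
$j{\left(l \right)} = \sqrt{l + \frac{1}{- \frac{10}{3} + l}}$ ($j{\left(l \right)} = \sqrt{l + \frac{1}{l - \frac{10}{3}}} = \sqrt{l + \frac{1}{- \frac{10}{3} + l}}$)
$- (-64 + j{\left(-7 \right)} Y{\left(-5,6 \right)}) = - (-64 + \sqrt{\frac{3 - 7 \left(-10 + 3 \left(-7\right)\right)}{-10 + 3 \left(-7\right)}} \left(-1\right)) = - (-64 + \sqrt{\frac{3 - 7 \left(-10 - 21\right)}{-10 - 21}} \left(-1\right)) = - (-64 + \sqrt{\frac{3 - -217}{-31}} \left(-1\right)) = - (-64 + \sqrt{- \frac{3 + 217}{31}} \left(-1\right)) = - (-64 + \sqrt{\left(- \frac{1}{31}\right) 220} \left(-1\right)) = - (-64 + \sqrt{- \frac{220}{31}} \left(-1\right)) = - (-64 + \frac{2 i \sqrt{1705}}{31} \left(-1\right)) = - (-64 - \frac{2 i \sqrt{1705}}{31}) = 64 + \frac{2 i \sqrt{1705}}{31}$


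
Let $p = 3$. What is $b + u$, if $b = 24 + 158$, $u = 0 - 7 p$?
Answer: $161$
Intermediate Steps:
$u = -21$ ($u = 0 - 21 = -21$)
$b = 182$
$b + u = 182 - 21 = 161$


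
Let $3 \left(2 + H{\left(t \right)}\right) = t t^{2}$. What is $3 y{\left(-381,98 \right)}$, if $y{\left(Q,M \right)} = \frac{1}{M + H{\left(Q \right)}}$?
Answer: $- \frac{1}{6145117} \approx -1.6273 \cdot 10^{-7}$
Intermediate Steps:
$H{\left(t \right)} = -2 + \frac{t^{3}}{3}$ ($H{\left(t \right)} = -2 + \frac{t t^{2}}{3} = -2 + \frac{t^{3}}{3}$)
$y{\left(Q,M \right)} = \frac{1}{-2 + M + \frac{Q^{3}}{3}}$ ($y{\left(Q,M \right)} = \frac{1}{M + \left(-2 + \frac{Q^{3}}{3}\right)} = \frac{1}{-2 + M + \frac{Q^{3}}{3}}$)
$3 y{\left(-381,98 \right)} = 3 \frac{3}{-6 + \left(-381\right)^{3} + 3 \cdot 98} = 3 \frac{3}{-6 - 55306341 + 294} = 3 \frac{3}{-55306053} = 3 \cdot 3 \left(- \frac{1}{55306053}\right) = 3 \left(- \frac{1}{18435351}\right) = - \frac{1}{6145117}$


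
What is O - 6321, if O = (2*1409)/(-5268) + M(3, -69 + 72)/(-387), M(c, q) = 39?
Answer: -716001103/113262 ≈ -6321.6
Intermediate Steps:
O = -72001/113262 (O = (2*1409)/(-5268) + 39/(-387) = 2818*(-1/5268) + 39*(-1/387) = -1409/2634 - 13/129 = -72001/113262 ≈ -0.63570)
O - 6321 = -72001/113262 - 6321 = -716001103/113262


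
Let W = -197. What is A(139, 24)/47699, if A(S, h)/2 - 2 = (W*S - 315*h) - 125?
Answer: -70132/47699 ≈ -1.4703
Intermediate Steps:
A(S, h) = -246 - 630*h - 394*S (A(S, h) = 4 + 2*((-197*S - 315*h) - 125) = 4 + 2*((-315*h - 197*S) - 125) = 4 + 2*(-125 - 315*h - 197*S) = 4 + (-250 - 630*h - 394*S) = -246 - 630*h - 394*S)
A(139, 24)/47699 = (-246 - 630*24 - 394*139)/47699 = (-246 - 15120 - 54766)*(1/47699) = -70132*1/47699 = -70132/47699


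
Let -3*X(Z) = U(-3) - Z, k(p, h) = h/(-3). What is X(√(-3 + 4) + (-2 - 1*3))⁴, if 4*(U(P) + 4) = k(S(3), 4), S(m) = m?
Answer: 1/6561 ≈ 0.00015242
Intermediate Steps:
k(p, h) = -h/3 (k(p, h) = h*(-⅓) = -h/3)
U(P) = -13/3 (U(P) = -4 + (-⅓*4)/4 = -4 + (¼)*(-4/3) = -4 - ⅓ = -13/3)
X(Z) = 13/9 + Z/3 (X(Z) = -(-13/3 - Z)/3 = 13/9 + Z/3)
X(√(-3 + 4) + (-2 - 1*3))⁴ = (13/9 + (√(-3 + 4) + (-2 - 1*3))/3)⁴ = (13/9 + (√1 + (-2 - 3))/3)⁴ = (13/9 + (1 - 5)/3)⁴ = (13/9 + (⅓)*(-4))⁴ = (13/9 - 4/3)⁴ = (⅑)⁴ = 1/6561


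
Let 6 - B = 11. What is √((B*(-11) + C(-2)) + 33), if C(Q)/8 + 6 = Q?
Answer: 2*√6 ≈ 4.8990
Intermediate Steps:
B = -5 (B = 6 - 1*11 = 6 - 11 = -5)
C(Q) = -48 + 8*Q
√((B*(-11) + C(-2)) + 33) = √((-5*(-11) + (-48 + 8*(-2))) + 33) = √((55 + (-48 - 16)) + 33) = √((55 - 64) + 33) = √(-9 + 33) = √24 = 2*√6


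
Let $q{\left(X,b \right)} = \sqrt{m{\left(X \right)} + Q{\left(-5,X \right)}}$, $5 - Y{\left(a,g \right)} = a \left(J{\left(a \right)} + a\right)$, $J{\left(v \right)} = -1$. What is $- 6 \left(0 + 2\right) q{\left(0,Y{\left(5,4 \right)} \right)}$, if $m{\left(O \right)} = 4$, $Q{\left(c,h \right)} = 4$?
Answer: $- 24 \sqrt{2} \approx -33.941$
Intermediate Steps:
$Y{\left(a,g \right)} = 5 - a \left(-1 + a\right)$
$q{\left(X,b \right)} = 2 \sqrt{2}$ ($q{\left(X,b \right)} = \sqrt{4 + 4} = \sqrt{8} = 2 \sqrt{2}$)
$- 6 \left(0 + 2\right) q{\left(0,Y{\left(5,4 \right)} \right)} = - 6 \left(0 + 2\right) 2 \sqrt{2} = - 6 \cdot 2 \cdot 2 \sqrt{2} = - 6 \cdot 4 \sqrt{2} = - 24 \sqrt{2}$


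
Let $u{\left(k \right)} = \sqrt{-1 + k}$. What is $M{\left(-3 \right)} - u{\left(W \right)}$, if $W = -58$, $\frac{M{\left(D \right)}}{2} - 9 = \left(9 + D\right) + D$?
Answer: $24 - i \sqrt{59} \approx 24.0 - 7.6811 i$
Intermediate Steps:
$M{\left(D \right)} = 36 + 4 D$ ($M{\left(D \right)} = 18 + 2 \left(\left(9 + D\right) + D\right) = 18 + 2 \left(9 + 2 D\right) = 18 + \left(18 + 4 D\right) = 36 + 4 D$)
$M{\left(-3 \right)} - u{\left(W \right)} = \left(36 + 4 \left(-3\right)\right) - \sqrt{-1 - 58} = \left(36 - 12\right) - \sqrt{-59} = 24 - i \sqrt{59}$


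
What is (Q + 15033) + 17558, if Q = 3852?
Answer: 36443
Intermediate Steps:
(Q + 15033) + 17558 = (3852 + 15033) + 17558 = 18885 + 17558 = 36443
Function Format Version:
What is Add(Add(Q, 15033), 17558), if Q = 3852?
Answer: 36443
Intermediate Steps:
Add(Add(Q, 15033), 17558) = Add(Add(3852, 15033), 17558) = Add(18885, 17558) = 36443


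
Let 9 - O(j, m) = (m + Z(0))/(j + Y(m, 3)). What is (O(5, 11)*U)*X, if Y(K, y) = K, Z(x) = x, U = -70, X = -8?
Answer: 4655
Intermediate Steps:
O(j, m) = 9 - m/(j + m) (O(j, m) = 9 - (m + 0)/(j + m) = 9 - m/(j + m))
(O(5, 11)*U)*X = (((8*11 + 9*5)/(5 + 11))*(-70))*(-8) = (((88 + 45)/16)*(-70))*(-8) = (((1/16)*133)*(-70))*(-8) = ((133/16)*(-70))*(-8) = -4655/8*(-8) = 4655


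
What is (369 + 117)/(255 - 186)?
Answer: 162/23 ≈ 7.0435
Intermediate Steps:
(369 + 117)/(255 - 186) = 486/69 = 486*(1/69) = 162/23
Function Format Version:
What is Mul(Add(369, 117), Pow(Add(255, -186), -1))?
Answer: Rational(162, 23) ≈ 7.0435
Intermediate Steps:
Mul(Add(369, 117), Pow(Add(255, -186), -1)) = Mul(486, Pow(69, -1)) = Mul(486, Rational(1, 69)) = Rational(162, 23)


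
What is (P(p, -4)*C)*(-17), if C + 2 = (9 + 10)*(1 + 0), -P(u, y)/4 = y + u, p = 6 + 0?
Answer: 2312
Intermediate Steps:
p = 6
P(u, y) = -4*u - 4*y (P(u, y) = -4*(y + u) = -4*(u + y) = -4*u - 4*y)
C = 17 (C = -2 + (9 + 10)*(1 + 0) = -2 + 19*1 = -2 + 19 = 17)
(P(p, -4)*C)*(-17) = ((-4*6 - 4*(-4))*17)*(-17) = ((-24 + 16)*17)*(-17) = -8*17*(-17) = -136*(-17) = 2312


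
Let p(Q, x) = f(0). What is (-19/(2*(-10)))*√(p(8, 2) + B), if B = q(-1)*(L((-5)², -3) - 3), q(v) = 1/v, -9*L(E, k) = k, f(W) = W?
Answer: 19*√6/30 ≈ 1.5513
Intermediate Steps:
L(E, k) = -k/9
p(Q, x) = 0
B = 8/3 (B = (-⅑*(-3) - 3)/(-1) = -(⅓ - 3) = -1*(-8/3) = 8/3 ≈ 2.6667)
(-19/(2*(-10)))*√(p(8, 2) + B) = (-19/(2*(-10)))*√(0 + 8/3) = (-19/(-20))*√(8/3) = (-19*(-1/20))*(2*√6/3) = 19*(2*√6/3)/20 = 19*√6/30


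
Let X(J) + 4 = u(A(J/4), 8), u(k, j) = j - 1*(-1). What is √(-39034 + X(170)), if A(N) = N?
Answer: I*√39029 ≈ 197.56*I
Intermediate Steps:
u(k, j) = 1 + j (u(k, j) = j + 1 = 1 + j)
X(J) = 5 (X(J) = -4 + (1 + 8) = -4 + 9 = 5)
√(-39034 + X(170)) = √(-39034 + 5) = √(-39029) = I*√39029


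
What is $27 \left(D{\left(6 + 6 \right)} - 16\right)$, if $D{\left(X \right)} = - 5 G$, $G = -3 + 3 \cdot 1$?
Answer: $-432$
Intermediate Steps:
$G = 0$ ($G = -3 + 3 = 0$)
$D{\left(X \right)} = 0$ ($D{\left(X \right)} = \left(-5\right) 0 = 0$)
$27 \left(D{\left(6 + 6 \right)} - 16\right) = 27 \left(0 - 16\right) = 27 \left(-16\right) = -432$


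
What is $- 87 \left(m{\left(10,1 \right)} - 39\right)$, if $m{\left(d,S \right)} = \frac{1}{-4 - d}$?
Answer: $\frac{47589}{14} \approx 3399.2$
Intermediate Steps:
$- 87 \left(m{\left(10,1 \right)} - 39\right) = - 87 \left(- \frac{1}{4 + 10} - 39\right) = - 87 \left(- \frac{1}{14} - 39\right) = \left(-87\right) \left(- \frac{547}{14}\right) = \frac{47589}{14}$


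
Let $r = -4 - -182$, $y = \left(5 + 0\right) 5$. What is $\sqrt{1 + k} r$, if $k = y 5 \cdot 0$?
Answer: $178$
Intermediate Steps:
$y = 25$ ($y = 5 \cdot 5 = 25$)
$r = 178$ ($r = -4 + 182 = 178$)
$k = 0$ ($k = 25 \cdot 5 \cdot 0 = 125 \cdot 0 = 0$)
$\sqrt{1 + k} r = \sqrt{1 + 0} \cdot 178 = \sqrt{1} \cdot 178 = 1 \cdot 178 = 178$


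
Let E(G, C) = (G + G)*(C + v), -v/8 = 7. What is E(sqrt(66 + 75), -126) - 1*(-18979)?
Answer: 18979 - 364*sqrt(141) ≈ 14657.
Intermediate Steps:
v = -56 (v = -8*7 = -56)
E(G, C) = 2*G*(-56 + C) (E(G, C) = (G + G)*(C - 56) = (2*G)*(-56 + C) = 2*G*(-56 + C))
E(sqrt(66 + 75), -126) - 1*(-18979) = 2*sqrt(66 + 75)*(-56 - 126) - 1*(-18979) = 2*sqrt(141)*(-182) + 18979 = -364*sqrt(141) + 18979 = 18979 - 364*sqrt(141)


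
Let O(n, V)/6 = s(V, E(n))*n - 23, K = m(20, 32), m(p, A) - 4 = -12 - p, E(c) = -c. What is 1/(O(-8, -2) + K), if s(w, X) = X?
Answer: -1/550 ≈ -0.0018182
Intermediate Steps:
m(p, A) = -8 - p (m(p, A) = 4 + (-12 - p) = -8 - p)
K = -28 (K = -8 - 1*20 = -8 - 20 = -28)
O(n, V) = -138 - 6*n² (O(n, V) = 6*((-n)*n - 23) = 6*(-n² - 23) = 6*(-23 - n²) = -138 - 6*n²)
1/(O(-8, -2) + K) = 1/((-138 - 6*(-8)²) - 28) = 1/((-138 - 6*64) - 28) = 1/((-138 - 384) - 28) = 1/(-522 - 28) = 1/(-550) = -1/550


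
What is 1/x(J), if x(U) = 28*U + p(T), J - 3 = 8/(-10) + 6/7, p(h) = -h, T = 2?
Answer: 5/418 ≈ 0.011962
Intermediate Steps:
J = 107/35 (J = 3 + (8/(-10) + 6/7) = 3 + (8*(-⅒) + 6*(⅐)) = 3 + (-⅘ + 6/7) = 3 + 2/35 = 107/35 ≈ 3.0571)
x(U) = -2 + 28*U (x(U) = 28*U - 1*2 = 28*U - 2 = -2 + 28*U)
1/x(J) = 1/(-2 + 28*(107/35)) = 1/(-2 + 428/5) = 1/(418/5) = 5/418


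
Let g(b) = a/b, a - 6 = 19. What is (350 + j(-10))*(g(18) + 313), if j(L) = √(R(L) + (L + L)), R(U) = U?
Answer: 990325/9 + 5659*I*√30/18 ≈ 1.1004e+5 + 1722.0*I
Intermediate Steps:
a = 25 (a = 6 + 19 = 25)
j(L) = √3*√L (j(L) = √(L + (L + L)) = √(L + 2*L) = √(3*L) = √3*√L)
g(b) = 25/b
(350 + j(-10))*(g(18) + 313) = (350 + √3*√(-10))*(25/18 + 313) = (350 + √3*(I*√10))*(25*(1/18) + 313) = (350 + I*√30)*(25/18 + 313) = (350 + I*√30)*(5659/18) = 990325/9 + 5659*I*√30/18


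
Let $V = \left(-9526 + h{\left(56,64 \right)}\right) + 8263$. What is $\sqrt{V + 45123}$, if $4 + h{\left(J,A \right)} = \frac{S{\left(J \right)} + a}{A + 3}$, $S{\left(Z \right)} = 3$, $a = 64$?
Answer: $3 \sqrt{4873} \approx 209.42$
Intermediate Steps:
$h{\left(J,A \right)} = -4 + \frac{67}{3 + A}$ ($h{\left(J,A \right)} = -4 + \frac{3 + 64}{A + 3} = -4 + \frac{67}{3 + A}$)
$V = -1266$ ($V = \left(-9526 + \frac{55 - 256}{3 + 64}\right) + 8263 = \left(-9526 + \frac{55 - 256}{67}\right) + 8263 = \left(-9526 + \frac{1}{67} \left(-201\right)\right) + 8263 = \left(-9526 - 3\right) + 8263 = -9529 + 8263 = -1266$)
$\sqrt{V + 45123} = \sqrt{-1266 + 45123} = \sqrt{43857} = 3 \sqrt{4873}$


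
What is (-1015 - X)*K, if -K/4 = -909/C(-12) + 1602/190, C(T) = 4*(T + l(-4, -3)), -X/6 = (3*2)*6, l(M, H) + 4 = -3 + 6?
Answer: 102277593/1235 ≈ 82816.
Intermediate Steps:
l(M, H) = -1 (l(M, H) = -4 + (-3 + 6) = -4 + 3 = -1)
X = -216 (X = -6*3*2*6 = -36*6 = -6*36 = -216)
C(T) = -4 + 4*T (C(T) = 4*(T - 1) = 4*(-1 + T) = -4 + 4*T)
K = -128007/1235 (K = -4*(-909/(-4 + 4*(-12)) + 1602/190) = -4*(-909/(-4 - 48) + 1602*(1/190)) = -4*(-909/(-52) + 801/95) = -4*(-909*(-1/52) + 801/95) = -4*(909/52 + 801/95) = -4*128007/4940 = -128007/1235 ≈ -103.65)
(-1015 - X)*K = (-1015 - 1*(-216))*(-128007/1235) = (-1015 + 216)*(-128007/1235) = -799*(-128007/1235) = 102277593/1235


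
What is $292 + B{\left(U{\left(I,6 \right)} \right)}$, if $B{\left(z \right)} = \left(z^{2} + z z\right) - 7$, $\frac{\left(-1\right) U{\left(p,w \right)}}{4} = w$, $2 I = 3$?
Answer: $1437$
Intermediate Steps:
$I = \frac{3}{2}$ ($I = \frac{1}{2} \cdot 3 = \frac{3}{2} \approx 1.5$)
$U{\left(p,w \right)} = - 4 w$
$B{\left(z \right)} = -7 + 2 z^{2}$ ($B{\left(z \right)} = \left(z^{2} + z^{2}\right) - 7 = 2 z^{2} - 7 = -7 + 2 z^{2}$)
$292 + B{\left(U{\left(I,6 \right)} \right)} = 292 - \left(7 - 2 \left(\left(-4\right) 6\right)^{2}\right) = 292 - \left(7 - 2 \left(-24\right)^{2}\right) = 292 + \left(-7 + 2 \cdot 576\right) = 292 + \left(-7 + 1152\right) = 292 + 1145 = 1437$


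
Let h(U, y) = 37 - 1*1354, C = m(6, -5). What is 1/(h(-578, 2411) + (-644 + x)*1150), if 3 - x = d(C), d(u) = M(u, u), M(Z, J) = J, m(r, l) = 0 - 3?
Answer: -1/735017 ≈ -1.3605e-6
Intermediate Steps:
m(r, l) = -3
C = -3
d(u) = u
x = 6 (x = 3 - 1*(-3) = 3 + 3 = 6)
h(U, y) = -1317 (h(U, y) = 37 - 1354 = -1317)
1/(h(-578, 2411) + (-644 + x)*1150) = 1/(-1317 + (-644 + 6)*1150) = 1/(-1317 - 638*1150) = 1/(-1317 - 733700) = 1/(-735017) = -1/735017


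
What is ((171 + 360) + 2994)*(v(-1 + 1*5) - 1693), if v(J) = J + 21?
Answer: -5879700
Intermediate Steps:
v(J) = 21 + J
((171 + 360) + 2994)*(v(-1 + 1*5) - 1693) = ((171 + 360) + 2994)*((21 + (-1 + 1*5)) - 1693) = (531 + 2994)*((21 + (-1 + 5)) - 1693) = 3525*((21 + 4) - 1693) = 3525*(25 - 1693) = 3525*(-1668) = -5879700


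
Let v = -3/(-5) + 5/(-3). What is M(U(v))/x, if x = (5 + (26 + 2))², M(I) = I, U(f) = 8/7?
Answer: 8/7623 ≈ 0.0010495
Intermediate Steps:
v = -16/15 (v = -3*(-⅕) + 5*(-⅓) = ⅗ - 5/3 = -16/15 ≈ -1.0667)
U(f) = 8/7 (U(f) = 8*(⅐) = 8/7)
x = 1089 (x = (5 + 28)² = 33² = 1089)
M(U(v))/x = (8/7)/1089 = (8/7)*(1/1089) = 8/7623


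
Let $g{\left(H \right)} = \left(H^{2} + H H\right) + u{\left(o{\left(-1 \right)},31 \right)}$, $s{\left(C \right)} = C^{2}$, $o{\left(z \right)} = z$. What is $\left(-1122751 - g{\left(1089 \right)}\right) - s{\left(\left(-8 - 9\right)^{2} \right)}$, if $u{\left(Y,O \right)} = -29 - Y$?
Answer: $-3578086$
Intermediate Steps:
$g{\left(H \right)} = -28 + 2 H^{2}$ ($g{\left(H \right)} = \left(H^{2} + H H\right) - 28 = \left(H^{2} + H^{2}\right) + \left(-29 + 1\right) = 2 H^{2} - 28 = -28 + 2 H^{2}$)
$\left(-1122751 - g{\left(1089 \right)}\right) - s{\left(\left(-8 - 9\right)^{2} \right)} = \left(-1122751 - \left(-28 + 2 \cdot 1089^{2}\right)\right) - \left(\left(-8 - 9\right)^{2}\right)^{2} = \left(-1122751 - \left(-28 + 2 \cdot 1185921\right)\right) - \left(\left(-17\right)^{2}\right)^{2} = \left(-1122751 - \left(-28 + 2371842\right)\right) - 289^{2} = \left(-1122751 - 2371814\right) - 83521 = -3494565 - 83521 = -3578086$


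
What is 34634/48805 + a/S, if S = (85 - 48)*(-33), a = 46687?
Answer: -2236270921/59590905 ≈ -37.527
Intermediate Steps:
S = -1221 (S = 37*(-33) = -1221)
34634/48805 + a/S = 34634/48805 + 46687/(-1221) = 34634*(1/48805) + 46687*(-1/1221) = 34634/48805 - 46687/1221 = -2236270921/59590905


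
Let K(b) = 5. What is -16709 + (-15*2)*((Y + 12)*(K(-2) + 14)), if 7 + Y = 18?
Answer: -29819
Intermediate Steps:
Y = 11 (Y = -7 + 18 = 11)
-16709 + (-15*2)*((Y + 12)*(K(-2) + 14)) = -16709 + (-15*2)*((11 + 12)*(5 + 14)) = -16709 - 690*19 = -16709 - 30*437 = -16709 - 13110 = -29819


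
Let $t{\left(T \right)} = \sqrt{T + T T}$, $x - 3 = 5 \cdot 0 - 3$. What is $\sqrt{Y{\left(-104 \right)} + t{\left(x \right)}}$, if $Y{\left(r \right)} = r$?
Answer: $2 i \sqrt{26} \approx 10.198 i$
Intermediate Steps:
$x = 0$ ($x = 3 + \left(5 \cdot 0 - 3\right) = 3 + \left(0 - 3\right) = 3 - 3 = 0$)
$t{\left(T \right)} = \sqrt{T + T^{2}}$
$\sqrt{Y{\left(-104 \right)} + t{\left(x \right)}} = \sqrt{-104 + \sqrt{0 \left(1 + 0\right)}} = \sqrt{-104 + \sqrt{0 \cdot 1}} = \sqrt{-104 + \sqrt{0}} = \sqrt{-104 + 0} = \sqrt{-104} = 2 i \sqrt{26}$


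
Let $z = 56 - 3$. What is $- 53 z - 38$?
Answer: $-2847$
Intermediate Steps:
$z = 53$ ($z = 56 - 3 = 53$)
$- 53 z - 38 = \left(-53\right) 53 - 38 = -2809 - 38 = -2847$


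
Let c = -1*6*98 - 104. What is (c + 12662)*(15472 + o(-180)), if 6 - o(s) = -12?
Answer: 185415300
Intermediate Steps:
o(s) = 18 (o(s) = 6 - 1*(-12) = 6 + 12 = 18)
c = -692 (c = -6*98 - 104 = -588 - 104 = -692)
(c + 12662)*(15472 + o(-180)) = (-692 + 12662)*(15472 + 18) = 11970*15490 = 185415300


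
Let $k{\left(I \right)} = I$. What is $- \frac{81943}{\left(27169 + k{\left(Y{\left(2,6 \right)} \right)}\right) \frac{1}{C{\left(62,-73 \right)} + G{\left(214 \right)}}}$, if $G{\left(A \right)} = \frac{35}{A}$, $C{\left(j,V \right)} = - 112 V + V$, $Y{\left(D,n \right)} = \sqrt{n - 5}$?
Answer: $- \frac{142095471611}{5814380} \approx -24439.0$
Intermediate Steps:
$Y{\left(D,n \right)} = \sqrt{-5 + n}$
$C{\left(j,V \right)} = - 111 V$
$- \frac{81943}{\left(27169 + k{\left(Y{\left(2,6 \right)} \right)}\right) \frac{1}{C{\left(62,-73 \right)} + G{\left(214 \right)}}} = - \frac{81943}{\left(27169 + \sqrt{-5 + 6}\right) \frac{1}{\left(-111\right) \left(-73\right) + \frac{35}{214}}} = - \frac{81943}{\left(27169 + \sqrt{1}\right) \frac{1}{8103 + 35 \cdot \frac{1}{214}}} = - \frac{81943}{\left(27169 + 1\right) \frac{1}{8103 + \frac{35}{214}}} = - \frac{81943}{27170 \frac{1}{\frac{1734077}{214}}} = - \frac{81943}{27170 \cdot \frac{214}{1734077}} = - \frac{81943}{\frac{5814380}{1734077}} = \left(-81943\right) \frac{1734077}{5814380} = - \frac{142095471611}{5814380}$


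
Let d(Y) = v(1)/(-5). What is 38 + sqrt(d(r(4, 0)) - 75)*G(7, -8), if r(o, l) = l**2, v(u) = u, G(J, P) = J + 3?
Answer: 38 + 4*I*sqrt(470) ≈ 38.0 + 86.718*I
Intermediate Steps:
G(J, P) = 3 + J
d(Y) = -1/5 (d(Y) = 1/(-5) = 1*(-1/5) = -1/5)
38 + sqrt(d(r(4, 0)) - 75)*G(7, -8) = 38 + sqrt(-1/5 - 75)*(3 + 7) = 38 + sqrt(-376/5)*10 = 38 + (2*I*sqrt(470)/5)*10 = 38 + 4*I*sqrt(470)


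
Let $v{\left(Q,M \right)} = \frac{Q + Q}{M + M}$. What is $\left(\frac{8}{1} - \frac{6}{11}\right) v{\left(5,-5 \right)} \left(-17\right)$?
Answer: $\frac{1394}{11} \approx 126.73$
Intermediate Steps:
$v{\left(Q,M \right)} = \frac{Q}{M}$ ($v{\left(Q,M \right)} = \frac{2 Q}{2 M} = 2 Q \frac{1}{2 M} = \frac{Q}{M}$)
$\left(\frac{8}{1} - \frac{6}{11}\right) v{\left(5,-5 \right)} \left(-17\right) = \left(\frac{8}{1} - \frac{6}{11}\right) \frac{5}{-5} \left(-17\right) = \left(8 \cdot 1 - \frac{6}{11}\right) 5 \left(- \frac{1}{5}\right) \left(-17\right) = \left(8 - \frac{6}{11}\right) \left(-1\right) \left(-17\right) = \frac{82}{11} \left(-1\right) \left(-17\right) = \left(- \frac{82}{11}\right) \left(-17\right) = \frac{1394}{11}$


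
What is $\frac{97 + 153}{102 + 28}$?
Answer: $\frac{25}{13} \approx 1.9231$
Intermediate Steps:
$\frac{97 + 153}{102 + 28} = \frac{250}{130} = 250 \cdot \frac{1}{130} = \frac{25}{13}$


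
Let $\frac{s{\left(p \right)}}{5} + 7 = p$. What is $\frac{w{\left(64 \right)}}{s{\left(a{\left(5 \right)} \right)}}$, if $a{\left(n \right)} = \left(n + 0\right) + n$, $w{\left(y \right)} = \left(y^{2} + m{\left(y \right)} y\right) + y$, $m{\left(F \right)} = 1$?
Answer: $\frac{1408}{5} \approx 281.6$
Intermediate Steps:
$w{\left(y \right)} = y^{2} + 2 y$ ($w{\left(y \right)} = \left(y^{2} + 1 y\right) + y = \left(y^{2} + y\right) + y = \left(y + y^{2}\right) + y = y^{2} + 2 y$)
$a{\left(n \right)} = 2 n$ ($a{\left(n \right)} = n + n = 2 n$)
$s{\left(p \right)} = -35 + 5 p$
$\frac{w{\left(64 \right)}}{s{\left(a{\left(5 \right)} \right)}} = \frac{64 \left(2 + 64\right)}{-35 + 5 \cdot 2 \cdot 5} = \frac{64 \cdot 66}{-35 + 5 \cdot 10} = \frac{4224}{-35 + 50} = \frac{4224}{15} = 4224 \cdot \frac{1}{15} = \frac{1408}{5}$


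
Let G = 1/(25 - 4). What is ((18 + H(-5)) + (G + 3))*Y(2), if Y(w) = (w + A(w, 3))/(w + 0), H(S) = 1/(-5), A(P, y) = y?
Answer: 2189/42 ≈ 52.119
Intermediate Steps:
G = 1/21 ≈ 0.047619
H(S) = -⅕
Y(w) = (3 + w)/w (Y(w) = (w + 3)/(w + 0) = (3 + w)/w)
((18 + H(-5)) + (G + 3))*Y(2) = ((18 - ⅕) + (1/21 + 3))*((3 + 2)/2) = (89/5 + 64/21)*((½)*5) = (2189/105)*(5/2) = 2189/42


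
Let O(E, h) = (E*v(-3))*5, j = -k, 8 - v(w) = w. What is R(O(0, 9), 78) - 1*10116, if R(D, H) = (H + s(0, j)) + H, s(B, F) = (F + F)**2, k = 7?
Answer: -9764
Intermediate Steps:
v(w) = 8 - w
j = -7 (j = -1*7 = -7)
O(E, h) = 55*E (O(E, h) = (E*(8 - 1*(-3)))*5 = (E*(8 + 3))*5 = (E*11)*5 = (11*E)*5 = 55*E)
s(B, F) = 4*F**2 (s(B, F) = (2*F)**2 = 4*F**2)
R(D, H) = 196 + 2*H (R(D, H) = (H + 4*(-7)**2) + H = (H + 4*49) + H = (H + 196) + H = (196 + H) + H = 196 + 2*H)
R(O(0, 9), 78) - 1*10116 = (196 + 2*78) - 1*10116 = (196 + 156) - 10116 = 352 - 10116 = -9764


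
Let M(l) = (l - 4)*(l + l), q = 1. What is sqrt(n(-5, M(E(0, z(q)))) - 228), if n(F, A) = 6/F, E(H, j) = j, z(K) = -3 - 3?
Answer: I*sqrt(5730)/5 ≈ 15.139*I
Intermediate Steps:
z(K) = -6
M(l) = 2*l*(-4 + l) (M(l) = (-4 + l)*(2*l) = 2*l*(-4 + l))
sqrt(n(-5, M(E(0, z(q)))) - 228) = sqrt(6/(-5) - 228) = sqrt(6*(-1/5) - 228) = sqrt(-6/5 - 228) = sqrt(-1146/5) = I*sqrt(5730)/5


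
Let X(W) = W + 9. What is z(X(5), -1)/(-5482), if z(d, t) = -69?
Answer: 69/5482 ≈ 0.012587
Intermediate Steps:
X(W) = 9 + W
z(X(5), -1)/(-5482) = -69/(-5482) = -69*(-1/5482) = 69/5482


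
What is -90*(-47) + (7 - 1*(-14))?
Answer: 4251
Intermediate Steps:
-90*(-47) + (7 - 1*(-14)) = 4230 + (7 + 14) = 4230 + 21 = 4251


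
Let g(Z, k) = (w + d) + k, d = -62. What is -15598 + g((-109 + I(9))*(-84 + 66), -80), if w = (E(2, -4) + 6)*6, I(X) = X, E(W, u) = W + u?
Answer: -15716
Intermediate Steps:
w = 24 (w = ((2 - 4) + 6)*6 = (-2 + 6)*6 = 4*6 = 24)
g(Z, k) = -38 + k (g(Z, k) = (24 - 62) + k = -38 + k)
-15598 + g((-109 + I(9))*(-84 + 66), -80) = -15598 + (-38 - 80) = -15598 - 118 = -15716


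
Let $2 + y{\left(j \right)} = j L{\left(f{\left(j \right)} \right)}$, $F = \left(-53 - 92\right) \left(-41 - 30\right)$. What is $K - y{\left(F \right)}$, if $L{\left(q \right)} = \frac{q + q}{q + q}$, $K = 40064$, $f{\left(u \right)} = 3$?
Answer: $29771$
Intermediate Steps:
$L{\left(q \right)} = 1$ ($L{\left(q \right)} = \frac{2 q}{2 q} = 2 q \frac{1}{2 q} = 1$)
$F = 10295$ ($F = \left(-145\right) \left(-71\right) = 10295$)
$y{\left(j \right)} = -2 + j$ ($y{\left(j \right)} = -2 + j 1 = -2 + j$)
$K - y{\left(F \right)} = 40064 - \left(-2 + 10295\right) = 40064 - 10293 = 29771$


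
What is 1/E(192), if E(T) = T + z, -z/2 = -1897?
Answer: 1/3986 ≈ 0.00025088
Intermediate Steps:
z = 3794 (z = -2*(-1897) = 3794)
E(T) = 3794 + T (E(T) = T + 3794 = 3794 + T)
1/E(192) = 1/(3794 + 192) = 1/3986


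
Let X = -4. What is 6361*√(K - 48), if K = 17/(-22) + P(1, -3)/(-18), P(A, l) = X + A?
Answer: 12722*I*√13233/33 ≈ 44348.0*I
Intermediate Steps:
P(A, l) = -4 + A
K = -20/33 (K = 17/(-22) + (-4 + 1)/(-18) = 17*(-1/22) - 3*(-1/18) = -17/22 + ⅙ = -20/33 ≈ -0.60606)
6361*√(K - 48) = 6361*√(-20/33 - 48) = 6361*√(-1604/33) = 6361*(2*I*√13233/33) = 12722*I*√13233/33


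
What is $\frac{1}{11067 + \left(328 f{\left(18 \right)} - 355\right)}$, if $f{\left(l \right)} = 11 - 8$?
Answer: $\frac{1}{11696} \approx 8.5499 \cdot 10^{-5}$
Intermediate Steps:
$f{\left(l \right)} = 3$
$\frac{1}{11067 + \left(328 f{\left(18 \right)} - 355\right)} = \frac{1}{11067 + \left(328 \cdot 3 - 355\right)} = \frac{1}{11067 + \left(984 - 355\right)} = \frac{1}{11067 + 629} = \frac{1}{11696}$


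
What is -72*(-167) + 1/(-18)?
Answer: 216431/18 ≈ 12024.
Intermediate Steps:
-72*(-167) + 1/(-18) = 12024 - 1/18 = 216431/18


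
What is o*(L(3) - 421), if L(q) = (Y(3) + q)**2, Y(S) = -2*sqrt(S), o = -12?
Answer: 4800 + 144*sqrt(3) ≈ 5049.4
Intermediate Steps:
L(q) = (q - 2*sqrt(3))**2 (L(q) = (-2*sqrt(3) + q)**2 = (q - 2*sqrt(3))**2)
o*(L(3) - 421) = -12*((3 - 2*sqrt(3))**2 - 421) = -12*(-421 + (3 - 2*sqrt(3))**2) = 5052 - 12*(3 - 2*sqrt(3))**2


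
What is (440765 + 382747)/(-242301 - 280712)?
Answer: -823512/523013 ≈ -1.5746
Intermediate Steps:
(440765 + 382747)/(-242301 - 280712) = 823512/(-523013) = 823512*(-1/523013) = -823512/523013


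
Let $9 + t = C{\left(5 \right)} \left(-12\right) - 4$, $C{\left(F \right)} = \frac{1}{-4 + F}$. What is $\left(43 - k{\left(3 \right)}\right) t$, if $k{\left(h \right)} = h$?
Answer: $-1000$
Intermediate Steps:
$t = -25$ ($t = -9 + \left(\frac{1}{-4 + 5} \left(-12\right) - 4\right) = -9 + \left(1^{-1} \left(-12\right) - 4\right) = -9 + \left(1 \left(-12\right) - 4\right) = -9 - 16 = -25$)
$\left(43 - k{\left(3 \right)}\right) t = \left(43 - 3\right) \left(-25\right) = 40 \left(-25\right) = -1000$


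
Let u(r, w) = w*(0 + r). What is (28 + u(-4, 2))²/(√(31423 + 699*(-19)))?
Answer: 200*√18142/9071 ≈ 2.9697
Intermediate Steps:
u(r, w) = r*w (u(r, w) = w*r = r*w)
(28 + u(-4, 2))²/(√(31423 + 699*(-19))) = (28 - 4*2)²/(√(31423 + 699*(-19))) = (28 - 8)²/(√(31423 - 13281)) = 20²/(√18142) = 400*(√18142/18142) = 200*√18142/9071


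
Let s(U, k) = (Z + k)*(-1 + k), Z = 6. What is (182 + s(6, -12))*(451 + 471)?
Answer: 239720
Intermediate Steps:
s(U, k) = (-1 + k)*(6 + k) (s(U, k) = (6 + k)*(-1 + k) = (-1 + k)*(6 + k))
(182 + s(6, -12))*(451 + 471) = (182 + (-6 + (-12)**2 + 5*(-12)))*(451 + 471) = (182 + (-6 + 144 - 60))*922 = (182 + 78)*922 = 260*922 = 239720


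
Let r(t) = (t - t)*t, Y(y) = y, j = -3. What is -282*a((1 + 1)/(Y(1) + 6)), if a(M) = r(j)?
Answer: 0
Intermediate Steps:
r(t) = 0 (r(t) = 0*t = 0)
a(M) = 0
-282*a((1 + 1)/(Y(1) + 6)) = -282*0 = 0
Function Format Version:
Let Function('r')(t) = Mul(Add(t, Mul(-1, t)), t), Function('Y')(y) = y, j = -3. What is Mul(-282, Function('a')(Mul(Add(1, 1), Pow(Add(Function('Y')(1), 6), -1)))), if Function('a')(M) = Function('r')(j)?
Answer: 0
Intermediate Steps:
Function('r')(t) = 0 (Function('r')(t) = Mul(0, t) = 0)
Function('a')(M) = 0
Mul(-282, Function('a')(Mul(Add(1, 1), Pow(Add(Function('Y')(1), 6), -1)))) = Mul(-282, 0) = 0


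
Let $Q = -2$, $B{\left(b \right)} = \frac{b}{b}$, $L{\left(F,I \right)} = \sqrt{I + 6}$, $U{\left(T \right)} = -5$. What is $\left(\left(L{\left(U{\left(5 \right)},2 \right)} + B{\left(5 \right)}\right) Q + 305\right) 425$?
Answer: $128775 - 1700 \sqrt{2} \approx 1.2637 \cdot 10^{5}$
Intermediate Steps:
$L{\left(F,I \right)} = \sqrt{6 + I}$
$B{\left(b \right)} = 1$
$\left(\left(L{\left(U{\left(5 \right)},2 \right)} + B{\left(5 \right)}\right) Q + 305\right) 425 = \left(\left(\sqrt{6 + 2} + 1\right) \left(-2\right) + 305\right) 425 = \left(\left(\sqrt{8} + 1\right) \left(-2\right) + 305\right) 425 = \left(\left(2 \sqrt{2} + 1\right) \left(-2\right) + 305\right) 425 = \left(\left(1 + 2 \sqrt{2}\right) \left(-2\right) + 305\right) 425 = \left(\left(-2 - 4 \sqrt{2}\right) + 305\right) 425 = \left(303 - 4 \sqrt{2}\right) 425 = 128775 - 1700 \sqrt{2}$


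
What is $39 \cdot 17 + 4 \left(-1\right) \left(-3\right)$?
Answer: $675$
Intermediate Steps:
$39 \cdot 17 + 4 \left(-1\right) \left(-3\right) = 663 - -12 = 663 + 12 = 675$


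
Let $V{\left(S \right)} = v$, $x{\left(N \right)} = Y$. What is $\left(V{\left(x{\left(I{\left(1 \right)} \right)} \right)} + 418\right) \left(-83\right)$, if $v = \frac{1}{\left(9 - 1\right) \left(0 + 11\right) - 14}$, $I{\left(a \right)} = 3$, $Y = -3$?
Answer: $- \frac{2567439}{74} \approx -34695.0$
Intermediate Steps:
$x{\left(N \right)} = -3$
$v = \frac{1}{74}$ ($v = \frac{1}{\left(9 + \left(-2 + 1\right)\right) 11 - 14} = \frac{1}{\left(9 - 1\right) 11 - 14} = \frac{1}{8 \cdot 11 - 14} = \frac{1}{88 - 14} = \frac{1}{74} \approx 0.013514$)
$V{\left(S \right)} = \frac{1}{74}$
$\left(V{\left(x{\left(I{\left(1 \right)} \right)} \right)} + 418\right) \left(-83\right) = \left(\frac{1}{74} + 418\right) \left(-83\right) = \frac{30933}{74} \left(-83\right) = - \frac{2567439}{74}$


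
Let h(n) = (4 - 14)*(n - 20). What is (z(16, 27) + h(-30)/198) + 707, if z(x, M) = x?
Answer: 71827/99 ≈ 725.53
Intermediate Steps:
h(n) = 200 - 10*n (h(n) = -10*(-20 + n) = 200 - 10*n)
(z(16, 27) + h(-30)/198) + 707 = (16 + (200 - 10*(-30))/198) + 707 = (16 + (200 + 300)*(1/198)) + 707 = (16 + 500*(1/198)) + 707 = (16 + 250/99) + 707 = 1834/99 + 707 = 71827/99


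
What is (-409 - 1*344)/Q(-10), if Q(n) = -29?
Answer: 753/29 ≈ 25.966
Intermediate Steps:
(-409 - 1*344)/Q(-10) = (-409 - 1*344)/(-29) = (-409 - 344)*(-1/29) = -753*(-1/29) = 753/29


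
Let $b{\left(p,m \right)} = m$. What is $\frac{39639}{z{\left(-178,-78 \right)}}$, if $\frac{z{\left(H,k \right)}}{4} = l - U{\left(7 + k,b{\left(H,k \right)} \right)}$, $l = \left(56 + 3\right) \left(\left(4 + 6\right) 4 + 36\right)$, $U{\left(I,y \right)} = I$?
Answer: $\frac{39639}{18220} \approx 2.1756$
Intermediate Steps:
$l = 4484$ ($l = 59 \left(10 \cdot 4 + 36\right) = 59 \left(40 + 36\right) = 59 \cdot 76 = 4484$)
$z{\left(H,k \right)} = 17908 - 4 k$ ($z{\left(H,k \right)} = 4 \left(4484 - \left(7 + k\right)\right) = 4 \left(4477 - k\right) = 17908 - 4 k$)
$\frac{39639}{z{\left(-178,-78 \right)}} = \frac{39639}{17908 - -312} = \frac{39639}{17908 + 312} = \frac{39639}{18220}$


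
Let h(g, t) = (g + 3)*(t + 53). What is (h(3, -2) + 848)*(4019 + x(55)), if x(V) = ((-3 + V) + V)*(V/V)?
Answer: 4761404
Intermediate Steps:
h(g, t) = (3 + g)*(53 + t)
x(V) = -3 + 2*V (x(V) = (-3 + 2*V)*1 = -3 + 2*V)
(h(3, -2) + 848)*(4019 + x(55)) = ((159 + 3*(-2) + 53*3 + 3*(-2)) + 848)*(4019 + (-3 + 2*55)) = ((159 - 6 + 159 - 6) + 848)*(4019 + (-3 + 110)) = (306 + 848)*(4019 + 107) = 1154*4126 = 4761404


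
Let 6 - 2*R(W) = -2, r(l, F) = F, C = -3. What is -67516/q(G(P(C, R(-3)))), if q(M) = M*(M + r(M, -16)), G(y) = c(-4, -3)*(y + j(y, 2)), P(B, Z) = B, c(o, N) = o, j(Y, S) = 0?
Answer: 16879/12 ≈ 1406.6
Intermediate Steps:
R(W) = 4 (R(W) = 3 - 1/2*(-2) = 3 + 1 = 4)
G(y) = -4*y (G(y) = -4*(y + 0) = -4*y)
q(M) = M*(-16 + M) (q(M) = M*(M - 16) = M*(-16 + M))
-67516/q(G(P(C, R(-3)))) = -67516*1/(12*(-16 - 4*(-3))) = -67516*1/(12*(-16 + 12)) = -67516/(12*(-4)) = -67516/(-48) = -67516*(-1/48) = 16879/12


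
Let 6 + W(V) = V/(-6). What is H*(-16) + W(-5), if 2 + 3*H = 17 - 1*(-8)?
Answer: -767/6 ≈ -127.83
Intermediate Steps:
W(V) = -6 - V/6 (W(V) = -6 + V/(-6) = -6 + V*(-1/6) = -6 - V/6)
H = 23/3 (H = -2/3 + (17 - 1*(-8))/3 = -2/3 + (17 + 8)/3 = -2/3 + (1/3)*25 = -2/3 + 25/3 = 23/3 ≈ 7.6667)
H*(-16) + W(-5) = (23/3)*(-16) + (-6 - 1/6*(-5)) = -368/3 + (-6 + 5/6) = -368/3 - 31/6 = -767/6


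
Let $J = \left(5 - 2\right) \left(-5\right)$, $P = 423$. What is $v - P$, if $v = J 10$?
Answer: $-573$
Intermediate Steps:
$J = -15$ ($J = 3 \left(-5\right) = -15$)
$v = -150$ ($v = \left(-15\right) 10 = -150$)
$v - P = -150 - 423 = -573$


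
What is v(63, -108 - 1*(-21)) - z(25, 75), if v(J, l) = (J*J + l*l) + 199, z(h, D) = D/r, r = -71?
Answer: 833402/71 ≈ 11738.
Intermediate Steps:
z(h, D) = -D/71 (z(h, D) = D/(-71) = D*(-1/71) = -D/71)
v(J, l) = 199 + J**2 + l**2 (v(J, l) = (J**2 + l**2) + 199 = 199 + J**2 + l**2)
v(63, -108 - 1*(-21)) - z(25, 75) = (199 + 63**2 + (-108 - 1*(-21))**2) - (-1)*75/71 = (199 + 3969 + (-108 + 21)**2) - 1*(-75/71) = (199 + 3969 + (-87)**2) + 75/71 = (199 + 3969 + 7569) + 75/71 = 11737 + 75/71 = 833402/71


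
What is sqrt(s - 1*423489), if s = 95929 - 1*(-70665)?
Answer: I*sqrt(256895) ≈ 506.85*I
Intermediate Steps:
s = 166594 (s = 95929 + 70665 = 166594)
sqrt(s - 1*423489) = sqrt(166594 - 1*423489) = sqrt(166594 - 423489) = sqrt(-256895) = I*sqrt(256895)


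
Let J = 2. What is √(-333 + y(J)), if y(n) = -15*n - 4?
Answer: I*√367 ≈ 19.157*I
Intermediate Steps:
y(n) = -4 - 15*n
√(-333 + y(J)) = √(-333 + (-4 - 15*2)) = √(-333 + (-4 - 30)) = √(-333 - 34) = √(-367) = I*√367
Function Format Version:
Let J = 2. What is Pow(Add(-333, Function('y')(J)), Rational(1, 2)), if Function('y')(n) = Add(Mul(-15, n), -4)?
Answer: Mul(I, Pow(367, Rational(1, 2))) ≈ Mul(19.157, I)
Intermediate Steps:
Function('y')(n) = Add(-4, Mul(-15, n))
Pow(Add(-333, Function('y')(J)), Rational(1, 2)) = Pow(Add(-333, Add(-4, Mul(-15, 2))), Rational(1, 2)) = Pow(Add(-333, Add(-4, -30)), Rational(1, 2)) = Pow(Add(-333, -34), Rational(1, 2)) = Pow(-367, Rational(1, 2)) = Mul(I, Pow(367, Rational(1, 2)))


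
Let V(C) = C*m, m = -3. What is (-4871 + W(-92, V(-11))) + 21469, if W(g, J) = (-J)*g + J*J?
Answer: 20723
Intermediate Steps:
V(C) = -3*C (V(C) = C*(-3) = -3*C)
W(g, J) = J² - J*g (W(g, J) = -J*g + J² = J² - J*g)
(-4871 + W(-92, V(-11))) + 21469 = (-4871 + (-3*(-11))*(-3*(-11) - 1*(-92))) + 21469 = (-4871 + 33*(33 + 92)) + 21469 = (-4871 + 33*125) + 21469 = (-4871 + 4125) + 21469 = -746 + 21469 = 20723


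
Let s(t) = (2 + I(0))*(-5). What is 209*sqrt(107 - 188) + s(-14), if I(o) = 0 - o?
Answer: -10 + 1881*I ≈ -10.0 + 1881.0*I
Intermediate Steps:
I(o) = -o
s(t) = -10 (s(t) = (2 - 1*0)*(-5) = (2 + 0)*(-5) = 2*(-5) = -10)
209*sqrt(107 - 188) + s(-14) = 209*sqrt(107 - 188) - 10 = 209*sqrt(-81) - 10 = 209*(9*I) - 10 = 1881*I - 10 = -10 + 1881*I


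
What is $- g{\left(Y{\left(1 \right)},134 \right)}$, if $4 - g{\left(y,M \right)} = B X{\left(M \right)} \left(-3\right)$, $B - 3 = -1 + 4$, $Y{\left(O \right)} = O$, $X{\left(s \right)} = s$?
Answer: $-2416$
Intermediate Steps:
$B = 6$ ($B = 3 + \left(-1 + 4\right) = 3 + 3 = 6$)
$g{\left(y,M \right)} = 4 + 18 M$ ($g{\left(y,M \right)} = 4 - 6 M \left(-3\right) = 4 - - 18 M = 4 + 18 M$)
$- g{\left(Y{\left(1 \right)},134 \right)} = - (4 + 18 \cdot 134) = - (4 + 2412) = \left(-1\right) 2416 = -2416$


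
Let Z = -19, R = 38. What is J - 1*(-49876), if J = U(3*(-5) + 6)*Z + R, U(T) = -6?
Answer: 50028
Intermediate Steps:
J = 152 (J = -6*(-19) + 38 = 114 + 38 = 152)
J - 1*(-49876) = 152 - 1*(-49876) = 152 + 49876 = 50028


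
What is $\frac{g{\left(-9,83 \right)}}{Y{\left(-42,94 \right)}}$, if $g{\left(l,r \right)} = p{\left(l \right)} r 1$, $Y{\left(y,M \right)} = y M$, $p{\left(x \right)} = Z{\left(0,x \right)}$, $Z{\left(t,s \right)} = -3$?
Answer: $\frac{83}{1316} \approx 0.06307$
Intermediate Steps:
$p{\left(x \right)} = -3$
$Y{\left(y,M \right)} = M y$
$g{\left(l,r \right)} = - 3 r$ ($g{\left(l,r \right)} = - 3 r 1 = - 3 r$)
$\frac{g{\left(-9,83 \right)}}{Y{\left(-42,94 \right)}} = \frac{\left(-3\right) 83}{94 \left(-42\right)} = - \frac{249}{-3948} = \left(-249\right) \left(- \frac{1}{3948}\right) = \frac{83}{1316}$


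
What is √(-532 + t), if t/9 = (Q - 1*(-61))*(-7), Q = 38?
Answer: I*√6769 ≈ 82.274*I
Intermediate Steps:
t = -6237 (t = 9*((38 - 1*(-61))*(-7)) = 9*((38 + 61)*(-7)) = 9*(99*(-7)) = 9*(-693) = -6237)
√(-532 + t) = √(-532 - 6237) = √(-6769) = I*√6769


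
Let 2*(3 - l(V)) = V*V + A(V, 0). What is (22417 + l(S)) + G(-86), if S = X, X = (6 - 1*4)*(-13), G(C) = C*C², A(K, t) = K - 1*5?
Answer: -1227917/2 ≈ -6.1396e+5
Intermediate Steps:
A(K, t) = -5 + K (A(K, t) = K - 5 = -5 + K)
G(C) = C³
X = -26 (X = (6 - 4)*(-13) = 2*(-13) = -26)
S = -26
l(V) = 11/2 - V/2 - V²/2 (l(V) = 3 - (V*V + (-5 + V))/2 = 3 - (V² + (-5 + V))/2 = 3 - (-5 + V + V²)/2 = 3 + (5/2 - V/2 - V²/2) = 11/2 - V/2 - V²/2)
(22417 + l(S)) + G(-86) = (22417 + (11/2 - ½*(-26) - ½*(-26)²)) + (-86)³ = (22417 + (11/2 + 13 - ½*676)) - 636056 = (22417 + (11/2 + 13 - 338)) - 636056 = (22417 - 639/2) - 636056 = 44195/2 - 636056 = -1227917/2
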